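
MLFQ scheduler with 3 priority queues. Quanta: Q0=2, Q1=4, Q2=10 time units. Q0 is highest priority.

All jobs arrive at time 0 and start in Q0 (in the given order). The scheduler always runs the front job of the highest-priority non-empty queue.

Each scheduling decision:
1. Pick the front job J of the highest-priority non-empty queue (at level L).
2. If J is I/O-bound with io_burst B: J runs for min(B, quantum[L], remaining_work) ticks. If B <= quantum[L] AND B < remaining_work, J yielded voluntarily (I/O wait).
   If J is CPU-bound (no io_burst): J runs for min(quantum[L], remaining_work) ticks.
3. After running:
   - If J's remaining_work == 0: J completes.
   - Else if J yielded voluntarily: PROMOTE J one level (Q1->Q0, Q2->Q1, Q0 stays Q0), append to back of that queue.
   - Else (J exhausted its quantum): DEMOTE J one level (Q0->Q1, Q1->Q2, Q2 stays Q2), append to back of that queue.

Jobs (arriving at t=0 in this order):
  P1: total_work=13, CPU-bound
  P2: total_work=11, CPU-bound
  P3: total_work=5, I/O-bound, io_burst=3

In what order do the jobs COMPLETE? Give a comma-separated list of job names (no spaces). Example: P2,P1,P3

Answer: P3,P1,P2

Derivation:
t=0-2: P1@Q0 runs 2, rem=11, quantum used, demote→Q1. Q0=[P2,P3] Q1=[P1] Q2=[]
t=2-4: P2@Q0 runs 2, rem=9, quantum used, demote→Q1. Q0=[P3] Q1=[P1,P2] Q2=[]
t=4-6: P3@Q0 runs 2, rem=3, quantum used, demote→Q1. Q0=[] Q1=[P1,P2,P3] Q2=[]
t=6-10: P1@Q1 runs 4, rem=7, quantum used, demote→Q2. Q0=[] Q1=[P2,P3] Q2=[P1]
t=10-14: P2@Q1 runs 4, rem=5, quantum used, demote→Q2. Q0=[] Q1=[P3] Q2=[P1,P2]
t=14-17: P3@Q1 runs 3, rem=0, completes. Q0=[] Q1=[] Q2=[P1,P2]
t=17-24: P1@Q2 runs 7, rem=0, completes. Q0=[] Q1=[] Q2=[P2]
t=24-29: P2@Q2 runs 5, rem=0, completes. Q0=[] Q1=[] Q2=[]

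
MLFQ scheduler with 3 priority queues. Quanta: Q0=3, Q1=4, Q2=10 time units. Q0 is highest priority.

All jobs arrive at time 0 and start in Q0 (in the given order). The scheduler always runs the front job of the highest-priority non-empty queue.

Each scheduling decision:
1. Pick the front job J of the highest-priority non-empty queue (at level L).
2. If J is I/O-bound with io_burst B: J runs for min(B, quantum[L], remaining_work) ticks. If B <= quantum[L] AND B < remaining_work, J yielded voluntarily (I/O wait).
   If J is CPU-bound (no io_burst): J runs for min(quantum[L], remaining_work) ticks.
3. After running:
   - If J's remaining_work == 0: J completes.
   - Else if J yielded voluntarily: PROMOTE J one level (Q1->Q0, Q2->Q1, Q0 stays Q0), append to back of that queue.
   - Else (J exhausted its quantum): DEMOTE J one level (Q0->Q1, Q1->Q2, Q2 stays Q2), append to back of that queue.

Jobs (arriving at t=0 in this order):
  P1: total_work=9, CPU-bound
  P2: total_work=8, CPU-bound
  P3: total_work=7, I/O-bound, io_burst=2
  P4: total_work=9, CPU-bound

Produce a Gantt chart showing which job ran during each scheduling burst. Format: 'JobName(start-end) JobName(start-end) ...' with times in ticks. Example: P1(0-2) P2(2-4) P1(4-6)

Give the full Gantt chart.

t=0-3: P1@Q0 runs 3, rem=6, quantum used, demote→Q1. Q0=[P2,P3,P4] Q1=[P1] Q2=[]
t=3-6: P2@Q0 runs 3, rem=5, quantum used, demote→Q1. Q0=[P3,P4] Q1=[P1,P2] Q2=[]
t=6-8: P3@Q0 runs 2, rem=5, I/O yield, promote→Q0. Q0=[P4,P3] Q1=[P1,P2] Q2=[]
t=8-11: P4@Q0 runs 3, rem=6, quantum used, demote→Q1. Q0=[P3] Q1=[P1,P2,P4] Q2=[]
t=11-13: P3@Q0 runs 2, rem=3, I/O yield, promote→Q0. Q0=[P3] Q1=[P1,P2,P4] Q2=[]
t=13-15: P3@Q0 runs 2, rem=1, I/O yield, promote→Q0. Q0=[P3] Q1=[P1,P2,P4] Q2=[]
t=15-16: P3@Q0 runs 1, rem=0, completes. Q0=[] Q1=[P1,P2,P4] Q2=[]
t=16-20: P1@Q1 runs 4, rem=2, quantum used, demote→Q2. Q0=[] Q1=[P2,P4] Q2=[P1]
t=20-24: P2@Q1 runs 4, rem=1, quantum used, demote→Q2. Q0=[] Q1=[P4] Q2=[P1,P2]
t=24-28: P4@Q1 runs 4, rem=2, quantum used, demote→Q2. Q0=[] Q1=[] Q2=[P1,P2,P4]
t=28-30: P1@Q2 runs 2, rem=0, completes. Q0=[] Q1=[] Q2=[P2,P4]
t=30-31: P2@Q2 runs 1, rem=0, completes. Q0=[] Q1=[] Q2=[P4]
t=31-33: P4@Q2 runs 2, rem=0, completes. Q0=[] Q1=[] Q2=[]

Answer: P1(0-3) P2(3-6) P3(6-8) P4(8-11) P3(11-13) P3(13-15) P3(15-16) P1(16-20) P2(20-24) P4(24-28) P1(28-30) P2(30-31) P4(31-33)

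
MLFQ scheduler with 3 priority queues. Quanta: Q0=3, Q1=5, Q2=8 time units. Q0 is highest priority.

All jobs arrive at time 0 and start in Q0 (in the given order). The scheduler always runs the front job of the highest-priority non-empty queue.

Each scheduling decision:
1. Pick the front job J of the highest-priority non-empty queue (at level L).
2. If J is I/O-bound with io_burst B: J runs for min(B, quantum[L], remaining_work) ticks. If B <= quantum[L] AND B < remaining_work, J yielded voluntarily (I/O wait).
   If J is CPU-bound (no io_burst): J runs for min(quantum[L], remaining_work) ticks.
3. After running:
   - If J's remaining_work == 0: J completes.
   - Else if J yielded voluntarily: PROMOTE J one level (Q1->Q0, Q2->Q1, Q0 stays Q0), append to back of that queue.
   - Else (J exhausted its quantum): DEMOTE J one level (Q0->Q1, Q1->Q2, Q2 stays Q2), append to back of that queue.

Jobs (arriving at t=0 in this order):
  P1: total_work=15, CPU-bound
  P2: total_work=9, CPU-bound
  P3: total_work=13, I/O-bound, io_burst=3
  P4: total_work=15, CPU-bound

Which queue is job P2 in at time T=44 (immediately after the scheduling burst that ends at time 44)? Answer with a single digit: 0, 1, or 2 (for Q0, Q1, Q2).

Answer: 2

Derivation:
t=0-3: P1@Q0 runs 3, rem=12, quantum used, demote→Q1. Q0=[P2,P3,P4] Q1=[P1] Q2=[]
t=3-6: P2@Q0 runs 3, rem=6, quantum used, demote→Q1. Q0=[P3,P4] Q1=[P1,P2] Q2=[]
t=6-9: P3@Q0 runs 3, rem=10, I/O yield, promote→Q0. Q0=[P4,P3] Q1=[P1,P2] Q2=[]
t=9-12: P4@Q0 runs 3, rem=12, quantum used, demote→Q1. Q0=[P3] Q1=[P1,P2,P4] Q2=[]
t=12-15: P3@Q0 runs 3, rem=7, I/O yield, promote→Q0. Q0=[P3] Q1=[P1,P2,P4] Q2=[]
t=15-18: P3@Q0 runs 3, rem=4, I/O yield, promote→Q0. Q0=[P3] Q1=[P1,P2,P4] Q2=[]
t=18-21: P3@Q0 runs 3, rem=1, I/O yield, promote→Q0. Q0=[P3] Q1=[P1,P2,P4] Q2=[]
t=21-22: P3@Q0 runs 1, rem=0, completes. Q0=[] Q1=[P1,P2,P4] Q2=[]
t=22-27: P1@Q1 runs 5, rem=7, quantum used, demote→Q2. Q0=[] Q1=[P2,P4] Q2=[P1]
t=27-32: P2@Q1 runs 5, rem=1, quantum used, demote→Q2. Q0=[] Q1=[P4] Q2=[P1,P2]
t=32-37: P4@Q1 runs 5, rem=7, quantum used, demote→Q2. Q0=[] Q1=[] Q2=[P1,P2,P4]
t=37-44: P1@Q2 runs 7, rem=0, completes. Q0=[] Q1=[] Q2=[P2,P4]
t=44-45: P2@Q2 runs 1, rem=0, completes. Q0=[] Q1=[] Q2=[P4]
t=45-52: P4@Q2 runs 7, rem=0, completes. Q0=[] Q1=[] Q2=[]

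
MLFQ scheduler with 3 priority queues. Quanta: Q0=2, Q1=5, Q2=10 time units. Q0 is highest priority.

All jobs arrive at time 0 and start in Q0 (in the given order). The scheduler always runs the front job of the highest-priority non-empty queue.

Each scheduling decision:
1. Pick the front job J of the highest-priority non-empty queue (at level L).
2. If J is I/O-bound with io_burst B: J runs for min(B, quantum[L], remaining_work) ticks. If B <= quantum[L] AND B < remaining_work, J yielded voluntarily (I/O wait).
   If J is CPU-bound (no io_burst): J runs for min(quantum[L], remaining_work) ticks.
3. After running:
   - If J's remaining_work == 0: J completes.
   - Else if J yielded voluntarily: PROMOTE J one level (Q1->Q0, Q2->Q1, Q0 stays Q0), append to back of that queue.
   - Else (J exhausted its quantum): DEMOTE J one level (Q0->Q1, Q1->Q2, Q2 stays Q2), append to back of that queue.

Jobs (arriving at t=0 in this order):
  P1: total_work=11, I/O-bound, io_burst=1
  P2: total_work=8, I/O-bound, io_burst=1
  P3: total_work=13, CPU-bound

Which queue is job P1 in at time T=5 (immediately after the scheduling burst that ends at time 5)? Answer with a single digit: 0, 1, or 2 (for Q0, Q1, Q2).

t=0-1: P1@Q0 runs 1, rem=10, I/O yield, promote→Q0. Q0=[P2,P3,P1] Q1=[] Q2=[]
t=1-2: P2@Q0 runs 1, rem=7, I/O yield, promote→Q0. Q0=[P3,P1,P2] Q1=[] Q2=[]
t=2-4: P3@Q0 runs 2, rem=11, quantum used, demote→Q1. Q0=[P1,P2] Q1=[P3] Q2=[]
t=4-5: P1@Q0 runs 1, rem=9, I/O yield, promote→Q0. Q0=[P2,P1] Q1=[P3] Q2=[]
t=5-6: P2@Q0 runs 1, rem=6, I/O yield, promote→Q0. Q0=[P1,P2] Q1=[P3] Q2=[]
t=6-7: P1@Q0 runs 1, rem=8, I/O yield, promote→Q0. Q0=[P2,P1] Q1=[P3] Q2=[]
t=7-8: P2@Q0 runs 1, rem=5, I/O yield, promote→Q0. Q0=[P1,P2] Q1=[P3] Q2=[]
t=8-9: P1@Q0 runs 1, rem=7, I/O yield, promote→Q0. Q0=[P2,P1] Q1=[P3] Q2=[]
t=9-10: P2@Q0 runs 1, rem=4, I/O yield, promote→Q0. Q0=[P1,P2] Q1=[P3] Q2=[]
t=10-11: P1@Q0 runs 1, rem=6, I/O yield, promote→Q0. Q0=[P2,P1] Q1=[P3] Q2=[]
t=11-12: P2@Q0 runs 1, rem=3, I/O yield, promote→Q0. Q0=[P1,P2] Q1=[P3] Q2=[]
t=12-13: P1@Q0 runs 1, rem=5, I/O yield, promote→Q0. Q0=[P2,P1] Q1=[P3] Q2=[]
t=13-14: P2@Q0 runs 1, rem=2, I/O yield, promote→Q0. Q0=[P1,P2] Q1=[P3] Q2=[]
t=14-15: P1@Q0 runs 1, rem=4, I/O yield, promote→Q0. Q0=[P2,P1] Q1=[P3] Q2=[]
t=15-16: P2@Q0 runs 1, rem=1, I/O yield, promote→Q0. Q0=[P1,P2] Q1=[P3] Q2=[]
t=16-17: P1@Q0 runs 1, rem=3, I/O yield, promote→Q0. Q0=[P2,P1] Q1=[P3] Q2=[]
t=17-18: P2@Q0 runs 1, rem=0, completes. Q0=[P1] Q1=[P3] Q2=[]
t=18-19: P1@Q0 runs 1, rem=2, I/O yield, promote→Q0. Q0=[P1] Q1=[P3] Q2=[]
t=19-20: P1@Q0 runs 1, rem=1, I/O yield, promote→Q0. Q0=[P1] Q1=[P3] Q2=[]
t=20-21: P1@Q0 runs 1, rem=0, completes. Q0=[] Q1=[P3] Q2=[]
t=21-26: P3@Q1 runs 5, rem=6, quantum used, demote→Q2. Q0=[] Q1=[] Q2=[P3]
t=26-32: P3@Q2 runs 6, rem=0, completes. Q0=[] Q1=[] Q2=[]

Answer: 0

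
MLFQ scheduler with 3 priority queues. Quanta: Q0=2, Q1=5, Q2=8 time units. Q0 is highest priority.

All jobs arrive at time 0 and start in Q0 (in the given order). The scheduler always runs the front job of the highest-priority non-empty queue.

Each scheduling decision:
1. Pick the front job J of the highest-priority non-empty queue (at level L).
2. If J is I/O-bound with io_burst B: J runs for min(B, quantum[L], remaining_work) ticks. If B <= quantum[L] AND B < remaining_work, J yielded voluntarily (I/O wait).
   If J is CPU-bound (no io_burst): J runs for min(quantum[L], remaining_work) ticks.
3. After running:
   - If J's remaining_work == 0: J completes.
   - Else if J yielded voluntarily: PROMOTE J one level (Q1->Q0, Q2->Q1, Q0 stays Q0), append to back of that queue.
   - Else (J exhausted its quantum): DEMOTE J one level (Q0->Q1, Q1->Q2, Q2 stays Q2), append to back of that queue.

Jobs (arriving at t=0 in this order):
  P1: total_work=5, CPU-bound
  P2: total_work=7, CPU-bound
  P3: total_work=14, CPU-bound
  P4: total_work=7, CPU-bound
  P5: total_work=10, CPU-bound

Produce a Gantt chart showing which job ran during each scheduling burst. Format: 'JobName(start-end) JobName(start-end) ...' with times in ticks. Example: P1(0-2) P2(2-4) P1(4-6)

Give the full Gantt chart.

t=0-2: P1@Q0 runs 2, rem=3, quantum used, demote→Q1. Q0=[P2,P3,P4,P5] Q1=[P1] Q2=[]
t=2-4: P2@Q0 runs 2, rem=5, quantum used, demote→Q1. Q0=[P3,P4,P5] Q1=[P1,P2] Q2=[]
t=4-6: P3@Q0 runs 2, rem=12, quantum used, demote→Q1. Q0=[P4,P5] Q1=[P1,P2,P3] Q2=[]
t=6-8: P4@Q0 runs 2, rem=5, quantum used, demote→Q1. Q0=[P5] Q1=[P1,P2,P3,P4] Q2=[]
t=8-10: P5@Q0 runs 2, rem=8, quantum used, demote→Q1. Q0=[] Q1=[P1,P2,P3,P4,P5] Q2=[]
t=10-13: P1@Q1 runs 3, rem=0, completes. Q0=[] Q1=[P2,P3,P4,P5] Q2=[]
t=13-18: P2@Q1 runs 5, rem=0, completes. Q0=[] Q1=[P3,P4,P5] Q2=[]
t=18-23: P3@Q1 runs 5, rem=7, quantum used, demote→Q2. Q0=[] Q1=[P4,P5] Q2=[P3]
t=23-28: P4@Q1 runs 5, rem=0, completes. Q0=[] Q1=[P5] Q2=[P3]
t=28-33: P5@Q1 runs 5, rem=3, quantum used, demote→Q2. Q0=[] Q1=[] Q2=[P3,P5]
t=33-40: P3@Q2 runs 7, rem=0, completes. Q0=[] Q1=[] Q2=[P5]
t=40-43: P5@Q2 runs 3, rem=0, completes. Q0=[] Q1=[] Q2=[]

Answer: P1(0-2) P2(2-4) P3(4-6) P4(6-8) P5(8-10) P1(10-13) P2(13-18) P3(18-23) P4(23-28) P5(28-33) P3(33-40) P5(40-43)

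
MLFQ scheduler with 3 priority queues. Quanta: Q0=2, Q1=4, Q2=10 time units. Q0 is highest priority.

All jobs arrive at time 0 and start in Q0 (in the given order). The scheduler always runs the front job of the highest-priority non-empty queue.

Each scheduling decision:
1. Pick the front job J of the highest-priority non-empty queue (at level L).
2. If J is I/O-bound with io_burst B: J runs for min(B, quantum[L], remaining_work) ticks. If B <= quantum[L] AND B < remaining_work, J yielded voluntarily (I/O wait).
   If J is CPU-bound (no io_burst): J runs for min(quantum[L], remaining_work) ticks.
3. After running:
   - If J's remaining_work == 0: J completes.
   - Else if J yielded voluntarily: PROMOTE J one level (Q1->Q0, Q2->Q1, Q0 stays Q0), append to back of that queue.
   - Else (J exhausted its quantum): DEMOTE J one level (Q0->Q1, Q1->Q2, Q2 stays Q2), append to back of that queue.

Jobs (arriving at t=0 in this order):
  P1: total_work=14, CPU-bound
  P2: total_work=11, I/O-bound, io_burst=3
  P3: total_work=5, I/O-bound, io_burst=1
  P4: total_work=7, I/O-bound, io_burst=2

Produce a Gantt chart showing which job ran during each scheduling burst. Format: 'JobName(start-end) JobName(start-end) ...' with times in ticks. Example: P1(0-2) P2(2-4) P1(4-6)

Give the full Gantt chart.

Answer: P1(0-2) P2(2-4) P3(4-5) P4(5-7) P3(7-8) P4(8-10) P3(10-11) P4(11-13) P3(13-14) P4(14-15) P3(15-16) P1(16-20) P2(20-23) P2(23-25) P2(25-28) P2(28-29) P1(29-37)

Derivation:
t=0-2: P1@Q0 runs 2, rem=12, quantum used, demote→Q1. Q0=[P2,P3,P4] Q1=[P1] Q2=[]
t=2-4: P2@Q0 runs 2, rem=9, quantum used, demote→Q1. Q0=[P3,P4] Q1=[P1,P2] Q2=[]
t=4-5: P3@Q0 runs 1, rem=4, I/O yield, promote→Q0. Q0=[P4,P3] Q1=[P1,P2] Q2=[]
t=5-7: P4@Q0 runs 2, rem=5, I/O yield, promote→Q0. Q0=[P3,P4] Q1=[P1,P2] Q2=[]
t=7-8: P3@Q0 runs 1, rem=3, I/O yield, promote→Q0. Q0=[P4,P3] Q1=[P1,P2] Q2=[]
t=8-10: P4@Q0 runs 2, rem=3, I/O yield, promote→Q0. Q0=[P3,P4] Q1=[P1,P2] Q2=[]
t=10-11: P3@Q0 runs 1, rem=2, I/O yield, promote→Q0. Q0=[P4,P3] Q1=[P1,P2] Q2=[]
t=11-13: P4@Q0 runs 2, rem=1, I/O yield, promote→Q0. Q0=[P3,P4] Q1=[P1,P2] Q2=[]
t=13-14: P3@Q0 runs 1, rem=1, I/O yield, promote→Q0. Q0=[P4,P3] Q1=[P1,P2] Q2=[]
t=14-15: P4@Q0 runs 1, rem=0, completes. Q0=[P3] Q1=[P1,P2] Q2=[]
t=15-16: P3@Q0 runs 1, rem=0, completes. Q0=[] Q1=[P1,P2] Q2=[]
t=16-20: P1@Q1 runs 4, rem=8, quantum used, demote→Q2. Q0=[] Q1=[P2] Q2=[P1]
t=20-23: P2@Q1 runs 3, rem=6, I/O yield, promote→Q0. Q0=[P2] Q1=[] Q2=[P1]
t=23-25: P2@Q0 runs 2, rem=4, quantum used, demote→Q1. Q0=[] Q1=[P2] Q2=[P1]
t=25-28: P2@Q1 runs 3, rem=1, I/O yield, promote→Q0. Q0=[P2] Q1=[] Q2=[P1]
t=28-29: P2@Q0 runs 1, rem=0, completes. Q0=[] Q1=[] Q2=[P1]
t=29-37: P1@Q2 runs 8, rem=0, completes. Q0=[] Q1=[] Q2=[]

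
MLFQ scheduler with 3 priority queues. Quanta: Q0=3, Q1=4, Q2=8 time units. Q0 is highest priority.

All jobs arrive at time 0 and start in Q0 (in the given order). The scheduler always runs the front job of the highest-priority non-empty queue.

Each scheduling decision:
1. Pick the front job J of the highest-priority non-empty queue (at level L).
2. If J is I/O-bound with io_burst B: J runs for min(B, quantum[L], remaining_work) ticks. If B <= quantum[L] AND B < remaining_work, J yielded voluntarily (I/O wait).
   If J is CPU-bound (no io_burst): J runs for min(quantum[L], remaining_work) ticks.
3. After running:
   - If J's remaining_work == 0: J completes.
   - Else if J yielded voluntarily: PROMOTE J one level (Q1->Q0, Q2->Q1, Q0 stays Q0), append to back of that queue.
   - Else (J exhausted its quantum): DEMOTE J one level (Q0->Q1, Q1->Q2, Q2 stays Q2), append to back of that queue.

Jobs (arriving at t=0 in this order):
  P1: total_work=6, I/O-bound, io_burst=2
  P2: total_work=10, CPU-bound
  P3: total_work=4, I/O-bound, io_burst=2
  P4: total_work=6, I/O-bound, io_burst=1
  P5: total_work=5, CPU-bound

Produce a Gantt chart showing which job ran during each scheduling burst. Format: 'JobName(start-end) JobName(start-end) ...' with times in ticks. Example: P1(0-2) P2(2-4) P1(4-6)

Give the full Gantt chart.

t=0-2: P1@Q0 runs 2, rem=4, I/O yield, promote→Q0. Q0=[P2,P3,P4,P5,P1] Q1=[] Q2=[]
t=2-5: P2@Q0 runs 3, rem=7, quantum used, demote→Q1. Q0=[P3,P4,P5,P1] Q1=[P2] Q2=[]
t=5-7: P3@Q0 runs 2, rem=2, I/O yield, promote→Q0. Q0=[P4,P5,P1,P3] Q1=[P2] Q2=[]
t=7-8: P4@Q0 runs 1, rem=5, I/O yield, promote→Q0. Q0=[P5,P1,P3,P4] Q1=[P2] Q2=[]
t=8-11: P5@Q0 runs 3, rem=2, quantum used, demote→Q1. Q0=[P1,P3,P4] Q1=[P2,P5] Q2=[]
t=11-13: P1@Q0 runs 2, rem=2, I/O yield, promote→Q0. Q0=[P3,P4,P1] Q1=[P2,P5] Q2=[]
t=13-15: P3@Q0 runs 2, rem=0, completes. Q0=[P4,P1] Q1=[P2,P5] Q2=[]
t=15-16: P4@Q0 runs 1, rem=4, I/O yield, promote→Q0. Q0=[P1,P4] Q1=[P2,P5] Q2=[]
t=16-18: P1@Q0 runs 2, rem=0, completes. Q0=[P4] Q1=[P2,P5] Q2=[]
t=18-19: P4@Q0 runs 1, rem=3, I/O yield, promote→Q0. Q0=[P4] Q1=[P2,P5] Q2=[]
t=19-20: P4@Q0 runs 1, rem=2, I/O yield, promote→Q0. Q0=[P4] Q1=[P2,P5] Q2=[]
t=20-21: P4@Q0 runs 1, rem=1, I/O yield, promote→Q0. Q0=[P4] Q1=[P2,P5] Q2=[]
t=21-22: P4@Q0 runs 1, rem=0, completes. Q0=[] Q1=[P2,P5] Q2=[]
t=22-26: P2@Q1 runs 4, rem=3, quantum used, demote→Q2. Q0=[] Q1=[P5] Q2=[P2]
t=26-28: P5@Q1 runs 2, rem=0, completes. Q0=[] Q1=[] Q2=[P2]
t=28-31: P2@Q2 runs 3, rem=0, completes. Q0=[] Q1=[] Q2=[]

Answer: P1(0-2) P2(2-5) P3(5-7) P4(7-8) P5(8-11) P1(11-13) P3(13-15) P4(15-16) P1(16-18) P4(18-19) P4(19-20) P4(20-21) P4(21-22) P2(22-26) P5(26-28) P2(28-31)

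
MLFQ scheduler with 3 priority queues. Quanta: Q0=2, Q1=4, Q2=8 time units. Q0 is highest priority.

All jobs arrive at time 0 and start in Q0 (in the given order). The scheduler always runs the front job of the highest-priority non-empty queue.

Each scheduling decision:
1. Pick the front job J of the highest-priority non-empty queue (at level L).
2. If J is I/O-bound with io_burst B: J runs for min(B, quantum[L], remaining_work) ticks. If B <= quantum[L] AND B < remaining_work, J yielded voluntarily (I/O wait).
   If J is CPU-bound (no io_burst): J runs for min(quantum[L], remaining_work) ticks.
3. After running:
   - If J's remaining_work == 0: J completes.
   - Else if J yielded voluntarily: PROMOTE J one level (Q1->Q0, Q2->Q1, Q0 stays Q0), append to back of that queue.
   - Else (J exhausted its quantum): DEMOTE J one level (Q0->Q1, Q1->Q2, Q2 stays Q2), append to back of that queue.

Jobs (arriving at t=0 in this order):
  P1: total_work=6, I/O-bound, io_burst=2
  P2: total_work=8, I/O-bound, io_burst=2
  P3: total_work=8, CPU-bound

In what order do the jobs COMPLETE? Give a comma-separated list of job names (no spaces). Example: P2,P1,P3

Answer: P1,P2,P3

Derivation:
t=0-2: P1@Q0 runs 2, rem=4, I/O yield, promote→Q0. Q0=[P2,P3,P1] Q1=[] Q2=[]
t=2-4: P2@Q0 runs 2, rem=6, I/O yield, promote→Q0. Q0=[P3,P1,P2] Q1=[] Q2=[]
t=4-6: P3@Q0 runs 2, rem=6, quantum used, demote→Q1. Q0=[P1,P2] Q1=[P3] Q2=[]
t=6-8: P1@Q0 runs 2, rem=2, I/O yield, promote→Q0. Q0=[P2,P1] Q1=[P3] Q2=[]
t=8-10: P2@Q0 runs 2, rem=4, I/O yield, promote→Q0. Q0=[P1,P2] Q1=[P3] Q2=[]
t=10-12: P1@Q0 runs 2, rem=0, completes. Q0=[P2] Q1=[P3] Q2=[]
t=12-14: P2@Q0 runs 2, rem=2, I/O yield, promote→Q0. Q0=[P2] Q1=[P3] Q2=[]
t=14-16: P2@Q0 runs 2, rem=0, completes. Q0=[] Q1=[P3] Q2=[]
t=16-20: P3@Q1 runs 4, rem=2, quantum used, demote→Q2. Q0=[] Q1=[] Q2=[P3]
t=20-22: P3@Q2 runs 2, rem=0, completes. Q0=[] Q1=[] Q2=[]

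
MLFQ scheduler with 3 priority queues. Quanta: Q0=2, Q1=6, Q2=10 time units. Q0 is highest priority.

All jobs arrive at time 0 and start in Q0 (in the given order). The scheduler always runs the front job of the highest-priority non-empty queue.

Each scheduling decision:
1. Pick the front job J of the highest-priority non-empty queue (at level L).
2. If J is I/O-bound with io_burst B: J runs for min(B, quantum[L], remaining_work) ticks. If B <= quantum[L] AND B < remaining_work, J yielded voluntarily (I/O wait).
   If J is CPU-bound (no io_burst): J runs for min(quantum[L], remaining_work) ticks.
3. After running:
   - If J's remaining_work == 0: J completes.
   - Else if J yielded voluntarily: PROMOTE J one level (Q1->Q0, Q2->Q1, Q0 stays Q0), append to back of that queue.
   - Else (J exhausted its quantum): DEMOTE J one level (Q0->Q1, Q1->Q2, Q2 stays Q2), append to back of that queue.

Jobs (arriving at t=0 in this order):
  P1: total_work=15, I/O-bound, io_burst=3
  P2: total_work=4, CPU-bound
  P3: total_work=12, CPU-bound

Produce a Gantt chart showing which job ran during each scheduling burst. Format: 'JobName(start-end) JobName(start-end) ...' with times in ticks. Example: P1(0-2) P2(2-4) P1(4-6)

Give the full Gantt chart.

Answer: P1(0-2) P2(2-4) P3(4-6) P1(6-9) P1(9-11) P2(11-13) P3(13-19) P1(19-22) P1(22-24) P1(24-27) P3(27-31)

Derivation:
t=0-2: P1@Q0 runs 2, rem=13, quantum used, demote→Q1. Q0=[P2,P3] Q1=[P1] Q2=[]
t=2-4: P2@Q0 runs 2, rem=2, quantum used, demote→Q1. Q0=[P3] Q1=[P1,P2] Q2=[]
t=4-6: P3@Q0 runs 2, rem=10, quantum used, demote→Q1. Q0=[] Q1=[P1,P2,P3] Q2=[]
t=6-9: P1@Q1 runs 3, rem=10, I/O yield, promote→Q0. Q0=[P1] Q1=[P2,P3] Q2=[]
t=9-11: P1@Q0 runs 2, rem=8, quantum used, demote→Q1. Q0=[] Q1=[P2,P3,P1] Q2=[]
t=11-13: P2@Q1 runs 2, rem=0, completes. Q0=[] Q1=[P3,P1] Q2=[]
t=13-19: P3@Q1 runs 6, rem=4, quantum used, demote→Q2. Q0=[] Q1=[P1] Q2=[P3]
t=19-22: P1@Q1 runs 3, rem=5, I/O yield, promote→Q0. Q0=[P1] Q1=[] Q2=[P3]
t=22-24: P1@Q0 runs 2, rem=3, quantum used, demote→Q1. Q0=[] Q1=[P1] Q2=[P3]
t=24-27: P1@Q1 runs 3, rem=0, completes. Q0=[] Q1=[] Q2=[P3]
t=27-31: P3@Q2 runs 4, rem=0, completes. Q0=[] Q1=[] Q2=[]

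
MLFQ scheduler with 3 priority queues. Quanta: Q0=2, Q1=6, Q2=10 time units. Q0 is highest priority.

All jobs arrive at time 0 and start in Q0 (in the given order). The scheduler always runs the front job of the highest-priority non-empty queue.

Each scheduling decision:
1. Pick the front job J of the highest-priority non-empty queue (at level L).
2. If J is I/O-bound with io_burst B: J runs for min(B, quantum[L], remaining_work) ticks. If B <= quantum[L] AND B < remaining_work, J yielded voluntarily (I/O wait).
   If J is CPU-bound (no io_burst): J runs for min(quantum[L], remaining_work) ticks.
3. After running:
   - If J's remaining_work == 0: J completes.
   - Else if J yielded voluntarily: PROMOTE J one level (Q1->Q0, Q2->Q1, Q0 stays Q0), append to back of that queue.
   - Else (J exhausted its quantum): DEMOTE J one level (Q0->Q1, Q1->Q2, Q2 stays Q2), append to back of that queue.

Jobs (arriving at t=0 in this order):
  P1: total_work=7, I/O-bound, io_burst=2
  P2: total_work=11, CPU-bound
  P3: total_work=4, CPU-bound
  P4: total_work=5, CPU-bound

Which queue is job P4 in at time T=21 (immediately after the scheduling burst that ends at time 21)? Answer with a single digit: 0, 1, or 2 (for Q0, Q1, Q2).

t=0-2: P1@Q0 runs 2, rem=5, I/O yield, promote→Q0. Q0=[P2,P3,P4,P1] Q1=[] Q2=[]
t=2-4: P2@Q0 runs 2, rem=9, quantum used, demote→Q1. Q0=[P3,P4,P1] Q1=[P2] Q2=[]
t=4-6: P3@Q0 runs 2, rem=2, quantum used, demote→Q1. Q0=[P4,P1] Q1=[P2,P3] Q2=[]
t=6-8: P4@Q0 runs 2, rem=3, quantum used, demote→Q1. Q0=[P1] Q1=[P2,P3,P4] Q2=[]
t=8-10: P1@Q0 runs 2, rem=3, I/O yield, promote→Q0. Q0=[P1] Q1=[P2,P3,P4] Q2=[]
t=10-12: P1@Q0 runs 2, rem=1, I/O yield, promote→Q0. Q0=[P1] Q1=[P2,P3,P4] Q2=[]
t=12-13: P1@Q0 runs 1, rem=0, completes. Q0=[] Q1=[P2,P3,P4] Q2=[]
t=13-19: P2@Q1 runs 6, rem=3, quantum used, demote→Q2. Q0=[] Q1=[P3,P4] Q2=[P2]
t=19-21: P3@Q1 runs 2, rem=0, completes. Q0=[] Q1=[P4] Q2=[P2]
t=21-24: P4@Q1 runs 3, rem=0, completes. Q0=[] Q1=[] Q2=[P2]
t=24-27: P2@Q2 runs 3, rem=0, completes. Q0=[] Q1=[] Q2=[]

Answer: 1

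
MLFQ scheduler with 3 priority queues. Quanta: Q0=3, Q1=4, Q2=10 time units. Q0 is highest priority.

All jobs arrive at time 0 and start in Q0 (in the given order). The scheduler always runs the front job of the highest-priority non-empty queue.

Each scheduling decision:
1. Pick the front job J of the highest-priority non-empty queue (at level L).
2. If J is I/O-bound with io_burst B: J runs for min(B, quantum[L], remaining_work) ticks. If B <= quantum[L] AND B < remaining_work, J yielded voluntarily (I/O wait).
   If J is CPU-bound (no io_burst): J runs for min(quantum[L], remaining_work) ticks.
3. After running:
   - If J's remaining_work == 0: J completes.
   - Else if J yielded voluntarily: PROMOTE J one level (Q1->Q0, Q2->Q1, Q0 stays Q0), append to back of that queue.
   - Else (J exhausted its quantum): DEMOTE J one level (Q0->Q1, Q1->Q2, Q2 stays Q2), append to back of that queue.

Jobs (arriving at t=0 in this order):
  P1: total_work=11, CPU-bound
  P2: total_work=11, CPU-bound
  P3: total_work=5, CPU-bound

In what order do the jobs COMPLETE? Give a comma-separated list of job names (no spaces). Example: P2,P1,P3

t=0-3: P1@Q0 runs 3, rem=8, quantum used, demote→Q1. Q0=[P2,P3] Q1=[P1] Q2=[]
t=3-6: P2@Q0 runs 3, rem=8, quantum used, demote→Q1. Q0=[P3] Q1=[P1,P2] Q2=[]
t=6-9: P3@Q0 runs 3, rem=2, quantum used, demote→Q1. Q0=[] Q1=[P1,P2,P3] Q2=[]
t=9-13: P1@Q1 runs 4, rem=4, quantum used, demote→Q2. Q0=[] Q1=[P2,P3] Q2=[P1]
t=13-17: P2@Q1 runs 4, rem=4, quantum used, demote→Q2. Q0=[] Q1=[P3] Q2=[P1,P2]
t=17-19: P3@Q1 runs 2, rem=0, completes. Q0=[] Q1=[] Q2=[P1,P2]
t=19-23: P1@Q2 runs 4, rem=0, completes. Q0=[] Q1=[] Q2=[P2]
t=23-27: P2@Q2 runs 4, rem=0, completes. Q0=[] Q1=[] Q2=[]

Answer: P3,P1,P2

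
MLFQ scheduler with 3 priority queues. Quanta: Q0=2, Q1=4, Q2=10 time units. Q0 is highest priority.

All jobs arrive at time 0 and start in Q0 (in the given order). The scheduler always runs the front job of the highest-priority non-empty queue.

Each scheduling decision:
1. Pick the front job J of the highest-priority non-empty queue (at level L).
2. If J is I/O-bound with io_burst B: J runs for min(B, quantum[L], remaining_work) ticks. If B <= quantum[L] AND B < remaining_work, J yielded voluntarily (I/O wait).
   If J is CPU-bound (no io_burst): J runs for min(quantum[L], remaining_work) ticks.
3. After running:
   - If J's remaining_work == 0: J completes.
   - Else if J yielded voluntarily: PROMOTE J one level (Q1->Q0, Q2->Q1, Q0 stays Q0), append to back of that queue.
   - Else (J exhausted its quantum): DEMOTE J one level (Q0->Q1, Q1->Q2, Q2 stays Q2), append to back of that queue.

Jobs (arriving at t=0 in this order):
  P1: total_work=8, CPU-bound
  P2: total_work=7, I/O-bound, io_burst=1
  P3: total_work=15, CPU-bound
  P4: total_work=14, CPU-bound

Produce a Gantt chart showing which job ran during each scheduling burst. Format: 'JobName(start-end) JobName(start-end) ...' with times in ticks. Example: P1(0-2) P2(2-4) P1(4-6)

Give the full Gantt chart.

t=0-2: P1@Q0 runs 2, rem=6, quantum used, demote→Q1. Q0=[P2,P3,P4] Q1=[P1] Q2=[]
t=2-3: P2@Q0 runs 1, rem=6, I/O yield, promote→Q0. Q0=[P3,P4,P2] Q1=[P1] Q2=[]
t=3-5: P3@Q0 runs 2, rem=13, quantum used, demote→Q1. Q0=[P4,P2] Q1=[P1,P3] Q2=[]
t=5-7: P4@Q0 runs 2, rem=12, quantum used, demote→Q1. Q0=[P2] Q1=[P1,P3,P4] Q2=[]
t=7-8: P2@Q0 runs 1, rem=5, I/O yield, promote→Q0. Q0=[P2] Q1=[P1,P3,P4] Q2=[]
t=8-9: P2@Q0 runs 1, rem=4, I/O yield, promote→Q0. Q0=[P2] Q1=[P1,P3,P4] Q2=[]
t=9-10: P2@Q0 runs 1, rem=3, I/O yield, promote→Q0. Q0=[P2] Q1=[P1,P3,P4] Q2=[]
t=10-11: P2@Q0 runs 1, rem=2, I/O yield, promote→Q0. Q0=[P2] Q1=[P1,P3,P4] Q2=[]
t=11-12: P2@Q0 runs 1, rem=1, I/O yield, promote→Q0. Q0=[P2] Q1=[P1,P3,P4] Q2=[]
t=12-13: P2@Q0 runs 1, rem=0, completes. Q0=[] Q1=[P1,P3,P4] Q2=[]
t=13-17: P1@Q1 runs 4, rem=2, quantum used, demote→Q2. Q0=[] Q1=[P3,P4] Q2=[P1]
t=17-21: P3@Q1 runs 4, rem=9, quantum used, demote→Q2. Q0=[] Q1=[P4] Q2=[P1,P3]
t=21-25: P4@Q1 runs 4, rem=8, quantum used, demote→Q2. Q0=[] Q1=[] Q2=[P1,P3,P4]
t=25-27: P1@Q2 runs 2, rem=0, completes. Q0=[] Q1=[] Q2=[P3,P4]
t=27-36: P3@Q2 runs 9, rem=0, completes. Q0=[] Q1=[] Q2=[P4]
t=36-44: P4@Q2 runs 8, rem=0, completes. Q0=[] Q1=[] Q2=[]

Answer: P1(0-2) P2(2-3) P3(3-5) P4(5-7) P2(7-8) P2(8-9) P2(9-10) P2(10-11) P2(11-12) P2(12-13) P1(13-17) P3(17-21) P4(21-25) P1(25-27) P3(27-36) P4(36-44)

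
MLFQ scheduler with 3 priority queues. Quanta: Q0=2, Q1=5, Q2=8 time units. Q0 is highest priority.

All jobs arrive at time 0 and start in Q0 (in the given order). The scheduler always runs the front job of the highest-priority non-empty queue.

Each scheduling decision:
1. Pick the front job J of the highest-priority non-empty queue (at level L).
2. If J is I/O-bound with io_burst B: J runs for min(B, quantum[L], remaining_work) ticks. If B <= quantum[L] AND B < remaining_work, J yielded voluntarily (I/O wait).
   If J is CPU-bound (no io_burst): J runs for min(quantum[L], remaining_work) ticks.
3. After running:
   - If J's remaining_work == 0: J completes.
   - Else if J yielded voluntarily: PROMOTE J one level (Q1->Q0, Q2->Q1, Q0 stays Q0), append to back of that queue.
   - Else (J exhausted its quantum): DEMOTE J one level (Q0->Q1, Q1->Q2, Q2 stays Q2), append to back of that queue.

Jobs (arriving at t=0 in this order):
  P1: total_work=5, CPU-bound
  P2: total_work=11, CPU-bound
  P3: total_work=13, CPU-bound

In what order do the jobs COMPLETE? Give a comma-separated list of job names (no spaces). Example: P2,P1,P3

t=0-2: P1@Q0 runs 2, rem=3, quantum used, demote→Q1. Q0=[P2,P3] Q1=[P1] Q2=[]
t=2-4: P2@Q0 runs 2, rem=9, quantum used, demote→Q1. Q0=[P3] Q1=[P1,P2] Q2=[]
t=4-6: P3@Q0 runs 2, rem=11, quantum used, demote→Q1. Q0=[] Q1=[P1,P2,P3] Q2=[]
t=6-9: P1@Q1 runs 3, rem=0, completes. Q0=[] Q1=[P2,P3] Q2=[]
t=9-14: P2@Q1 runs 5, rem=4, quantum used, demote→Q2. Q0=[] Q1=[P3] Q2=[P2]
t=14-19: P3@Q1 runs 5, rem=6, quantum used, demote→Q2. Q0=[] Q1=[] Q2=[P2,P3]
t=19-23: P2@Q2 runs 4, rem=0, completes. Q0=[] Q1=[] Q2=[P3]
t=23-29: P3@Q2 runs 6, rem=0, completes. Q0=[] Q1=[] Q2=[]

Answer: P1,P2,P3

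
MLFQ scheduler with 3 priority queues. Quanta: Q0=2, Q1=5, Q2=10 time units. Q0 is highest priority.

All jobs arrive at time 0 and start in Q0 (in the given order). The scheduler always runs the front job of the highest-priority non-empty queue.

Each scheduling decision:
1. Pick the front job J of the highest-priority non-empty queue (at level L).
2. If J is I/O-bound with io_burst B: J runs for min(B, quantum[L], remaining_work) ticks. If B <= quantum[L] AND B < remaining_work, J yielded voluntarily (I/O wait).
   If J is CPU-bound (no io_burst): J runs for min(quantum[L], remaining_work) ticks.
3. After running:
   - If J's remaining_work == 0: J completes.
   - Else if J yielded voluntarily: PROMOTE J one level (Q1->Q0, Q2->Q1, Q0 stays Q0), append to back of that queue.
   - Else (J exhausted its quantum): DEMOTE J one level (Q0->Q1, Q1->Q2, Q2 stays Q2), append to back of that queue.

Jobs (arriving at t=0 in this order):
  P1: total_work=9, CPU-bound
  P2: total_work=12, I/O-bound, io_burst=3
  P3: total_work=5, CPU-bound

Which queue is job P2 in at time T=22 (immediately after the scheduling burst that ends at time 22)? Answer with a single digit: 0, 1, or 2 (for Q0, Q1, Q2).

Answer: 0

Derivation:
t=0-2: P1@Q0 runs 2, rem=7, quantum used, demote→Q1. Q0=[P2,P3] Q1=[P1] Q2=[]
t=2-4: P2@Q0 runs 2, rem=10, quantum used, demote→Q1. Q0=[P3] Q1=[P1,P2] Q2=[]
t=4-6: P3@Q0 runs 2, rem=3, quantum used, demote→Q1. Q0=[] Q1=[P1,P2,P3] Q2=[]
t=6-11: P1@Q1 runs 5, rem=2, quantum used, demote→Q2. Q0=[] Q1=[P2,P3] Q2=[P1]
t=11-14: P2@Q1 runs 3, rem=7, I/O yield, promote→Q0. Q0=[P2] Q1=[P3] Q2=[P1]
t=14-16: P2@Q0 runs 2, rem=5, quantum used, demote→Q1. Q0=[] Q1=[P3,P2] Q2=[P1]
t=16-19: P3@Q1 runs 3, rem=0, completes. Q0=[] Q1=[P2] Q2=[P1]
t=19-22: P2@Q1 runs 3, rem=2, I/O yield, promote→Q0. Q0=[P2] Q1=[] Q2=[P1]
t=22-24: P2@Q0 runs 2, rem=0, completes. Q0=[] Q1=[] Q2=[P1]
t=24-26: P1@Q2 runs 2, rem=0, completes. Q0=[] Q1=[] Q2=[]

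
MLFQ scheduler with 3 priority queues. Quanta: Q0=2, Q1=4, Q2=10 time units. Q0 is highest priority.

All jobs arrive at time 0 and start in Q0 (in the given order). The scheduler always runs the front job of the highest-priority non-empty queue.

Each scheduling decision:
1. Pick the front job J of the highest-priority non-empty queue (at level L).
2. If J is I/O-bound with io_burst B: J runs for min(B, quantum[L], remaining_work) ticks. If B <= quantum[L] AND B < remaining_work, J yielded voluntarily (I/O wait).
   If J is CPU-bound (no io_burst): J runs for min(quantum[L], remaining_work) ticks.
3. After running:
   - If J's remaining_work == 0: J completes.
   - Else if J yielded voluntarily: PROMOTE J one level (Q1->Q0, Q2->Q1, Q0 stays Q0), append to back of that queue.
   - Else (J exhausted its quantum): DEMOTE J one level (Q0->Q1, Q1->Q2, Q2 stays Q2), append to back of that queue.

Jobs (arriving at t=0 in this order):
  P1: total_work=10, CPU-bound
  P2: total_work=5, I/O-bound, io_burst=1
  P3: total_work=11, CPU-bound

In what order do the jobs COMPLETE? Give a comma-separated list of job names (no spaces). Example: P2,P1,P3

t=0-2: P1@Q0 runs 2, rem=8, quantum used, demote→Q1. Q0=[P2,P3] Q1=[P1] Q2=[]
t=2-3: P2@Q0 runs 1, rem=4, I/O yield, promote→Q0. Q0=[P3,P2] Q1=[P1] Q2=[]
t=3-5: P3@Q0 runs 2, rem=9, quantum used, demote→Q1. Q0=[P2] Q1=[P1,P3] Q2=[]
t=5-6: P2@Q0 runs 1, rem=3, I/O yield, promote→Q0. Q0=[P2] Q1=[P1,P3] Q2=[]
t=6-7: P2@Q0 runs 1, rem=2, I/O yield, promote→Q0. Q0=[P2] Q1=[P1,P3] Q2=[]
t=7-8: P2@Q0 runs 1, rem=1, I/O yield, promote→Q0. Q0=[P2] Q1=[P1,P3] Q2=[]
t=8-9: P2@Q0 runs 1, rem=0, completes. Q0=[] Q1=[P1,P3] Q2=[]
t=9-13: P1@Q1 runs 4, rem=4, quantum used, demote→Q2. Q0=[] Q1=[P3] Q2=[P1]
t=13-17: P3@Q1 runs 4, rem=5, quantum used, demote→Q2. Q0=[] Q1=[] Q2=[P1,P3]
t=17-21: P1@Q2 runs 4, rem=0, completes. Q0=[] Q1=[] Q2=[P3]
t=21-26: P3@Q2 runs 5, rem=0, completes. Q0=[] Q1=[] Q2=[]

Answer: P2,P1,P3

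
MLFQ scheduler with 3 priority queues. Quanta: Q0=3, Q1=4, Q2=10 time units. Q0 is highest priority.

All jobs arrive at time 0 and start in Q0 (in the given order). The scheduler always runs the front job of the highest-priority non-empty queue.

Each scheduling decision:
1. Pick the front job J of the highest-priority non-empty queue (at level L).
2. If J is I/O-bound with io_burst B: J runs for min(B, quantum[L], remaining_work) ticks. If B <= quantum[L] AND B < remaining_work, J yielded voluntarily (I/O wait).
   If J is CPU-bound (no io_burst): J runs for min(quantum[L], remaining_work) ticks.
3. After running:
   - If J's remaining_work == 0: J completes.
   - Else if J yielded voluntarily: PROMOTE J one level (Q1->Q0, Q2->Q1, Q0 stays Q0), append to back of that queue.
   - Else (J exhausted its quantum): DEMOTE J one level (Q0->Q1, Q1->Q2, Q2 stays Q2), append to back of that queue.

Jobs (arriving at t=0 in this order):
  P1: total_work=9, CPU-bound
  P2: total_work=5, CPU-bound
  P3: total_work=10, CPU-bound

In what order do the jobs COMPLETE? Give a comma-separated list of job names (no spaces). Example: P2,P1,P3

t=0-3: P1@Q0 runs 3, rem=6, quantum used, demote→Q1. Q0=[P2,P3] Q1=[P1] Q2=[]
t=3-6: P2@Q0 runs 3, rem=2, quantum used, demote→Q1. Q0=[P3] Q1=[P1,P2] Q2=[]
t=6-9: P3@Q0 runs 3, rem=7, quantum used, demote→Q1. Q0=[] Q1=[P1,P2,P3] Q2=[]
t=9-13: P1@Q1 runs 4, rem=2, quantum used, demote→Q2. Q0=[] Q1=[P2,P3] Q2=[P1]
t=13-15: P2@Q1 runs 2, rem=0, completes. Q0=[] Q1=[P3] Q2=[P1]
t=15-19: P3@Q1 runs 4, rem=3, quantum used, demote→Q2. Q0=[] Q1=[] Q2=[P1,P3]
t=19-21: P1@Q2 runs 2, rem=0, completes. Q0=[] Q1=[] Q2=[P3]
t=21-24: P3@Q2 runs 3, rem=0, completes. Q0=[] Q1=[] Q2=[]

Answer: P2,P1,P3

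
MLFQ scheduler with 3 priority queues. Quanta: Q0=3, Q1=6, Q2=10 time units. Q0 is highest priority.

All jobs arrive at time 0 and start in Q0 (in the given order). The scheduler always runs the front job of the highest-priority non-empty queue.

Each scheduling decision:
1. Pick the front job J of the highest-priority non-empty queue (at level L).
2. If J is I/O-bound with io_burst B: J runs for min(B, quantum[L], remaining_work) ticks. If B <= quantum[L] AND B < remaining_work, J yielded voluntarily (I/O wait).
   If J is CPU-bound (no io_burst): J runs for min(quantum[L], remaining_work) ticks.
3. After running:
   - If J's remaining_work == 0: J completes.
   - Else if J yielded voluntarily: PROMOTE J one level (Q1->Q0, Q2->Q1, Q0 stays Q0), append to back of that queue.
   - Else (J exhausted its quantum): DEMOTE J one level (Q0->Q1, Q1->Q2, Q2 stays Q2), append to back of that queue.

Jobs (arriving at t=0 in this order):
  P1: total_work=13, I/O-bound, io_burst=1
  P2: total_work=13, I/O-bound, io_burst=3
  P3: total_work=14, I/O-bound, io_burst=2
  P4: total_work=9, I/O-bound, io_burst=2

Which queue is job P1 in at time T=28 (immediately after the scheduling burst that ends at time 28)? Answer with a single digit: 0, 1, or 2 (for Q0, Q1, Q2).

t=0-1: P1@Q0 runs 1, rem=12, I/O yield, promote→Q0. Q0=[P2,P3,P4,P1] Q1=[] Q2=[]
t=1-4: P2@Q0 runs 3, rem=10, I/O yield, promote→Q0. Q0=[P3,P4,P1,P2] Q1=[] Q2=[]
t=4-6: P3@Q0 runs 2, rem=12, I/O yield, promote→Q0. Q0=[P4,P1,P2,P3] Q1=[] Q2=[]
t=6-8: P4@Q0 runs 2, rem=7, I/O yield, promote→Q0. Q0=[P1,P2,P3,P4] Q1=[] Q2=[]
t=8-9: P1@Q0 runs 1, rem=11, I/O yield, promote→Q0. Q0=[P2,P3,P4,P1] Q1=[] Q2=[]
t=9-12: P2@Q0 runs 3, rem=7, I/O yield, promote→Q0. Q0=[P3,P4,P1,P2] Q1=[] Q2=[]
t=12-14: P3@Q0 runs 2, rem=10, I/O yield, promote→Q0. Q0=[P4,P1,P2,P3] Q1=[] Q2=[]
t=14-16: P4@Q0 runs 2, rem=5, I/O yield, promote→Q0. Q0=[P1,P2,P3,P4] Q1=[] Q2=[]
t=16-17: P1@Q0 runs 1, rem=10, I/O yield, promote→Q0. Q0=[P2,P3,P4,P1] Q1=[] Q2=[]
t=17-20: P2@Q0 runs 3, rem=4, I/O yield, promote→Q0. Q0=[P3,P4,P1,P2] Q1=[] Q2=[]
t=20-22: P3@Q0 runs 2, rem=8, I/O yield, promote→Q0. Q0=[P4,P1,P2,P3] Q1=[] Q2=[]
t=22-24: P4@Q0 runs 2, rem=3, I/O yield, promote→Q0. Q0=[P1,P2,P3,P4] Q1=[] Q2=[]
t=24-25: P1@Q0 runs 1, rem=9, I/O yield, promote→Q0. Q0=[P2,P3,P4,P1] Q1=[] Q2=[]
t=25-28: P2@Q0 runs 3, rem=1, I/O yield, promote→Q0. Q0=[P3,P4,P1,P2] Q1=[] Q2=[]
t=28-30: P3@Q0 runs 2, rem=6, I/O yield, promote→Q0. Q0=[P4,P1,P2,P3] Q1=[] Q2=[]
t=30-32: P4@Q0 runs 2, rem=1, I/O yield, promote→Q0. Q0=[P1,P2,P3,P4] Q1=[] Q2=[]
t=32-33: P1@Q0 runs 1, rem=8, I/O yield, promote→Q0. Q0=[P2,P3,P4,P1] Q1=[] Q2=[]
t=33-34: P2@Q0 runs 1, rem=0, completes. Q0=[P3,P4,P1] Q1=[] Q2=[]
t=34-36: P3@Q0 runs 2, rem=4, I/O yield, promote→Q0. Q0=[P4,P1,P3] Q1=[] Q2=[]
t=36-37: P4@Q0 runs 1, rem=0, completes. Q0=[P1,P3] Q1=[] Q2=[]
t=37-38: P1@Q0 runs 1, rem=7, I/O yield, promote→Q0. Q0=[P3,P1] Q1=[] Q2=[]
t=38-40: P3@Q0 runs 2, rem=2, I/O yield, promote→Q0. Q0=[P1,P3] Q1=[] Q2=[]
t=40-41: P1@Q0 runs 1, rem=6, I/O yield, promote→Q0. Q0=[P3,P1] Q1=[] Q2=[]
t=41-43: P3@Q0 runs 2, rem=0, completes. Q0=[P1] Q1=[] Q2=[]
t=43-44: P1@Q0 runs 1, rem=5, I/O yield, promote→Q0. Q0=[P1] Q1=[] Q2=[]
t=44-45: P1@Q0 runs 1, rem=4, I/O yield, promote→Q0. Q0=[P1] Q1=[] Q2=[]
t=45-46: P1@Q0 runs 1, rem=3, I/O yield, promote→Q0. Q0=[P1] Q1=[] Q2=[]
t=46-47: P1@Q0 runs 1, rem=2, I/O yield, promote→Q0. Q0=[P1] Q1=[] Q2=[]
t=47-48: P1@Q0 runs 1, rem=1, I/O yield, promote→Q0. Q0=[P1] Q1=[] Q2=[]
t=48-49: P1@Q0 runs 1, rem=0, completes. Q0=[] Q1=[] Q2=[]

Answer: 0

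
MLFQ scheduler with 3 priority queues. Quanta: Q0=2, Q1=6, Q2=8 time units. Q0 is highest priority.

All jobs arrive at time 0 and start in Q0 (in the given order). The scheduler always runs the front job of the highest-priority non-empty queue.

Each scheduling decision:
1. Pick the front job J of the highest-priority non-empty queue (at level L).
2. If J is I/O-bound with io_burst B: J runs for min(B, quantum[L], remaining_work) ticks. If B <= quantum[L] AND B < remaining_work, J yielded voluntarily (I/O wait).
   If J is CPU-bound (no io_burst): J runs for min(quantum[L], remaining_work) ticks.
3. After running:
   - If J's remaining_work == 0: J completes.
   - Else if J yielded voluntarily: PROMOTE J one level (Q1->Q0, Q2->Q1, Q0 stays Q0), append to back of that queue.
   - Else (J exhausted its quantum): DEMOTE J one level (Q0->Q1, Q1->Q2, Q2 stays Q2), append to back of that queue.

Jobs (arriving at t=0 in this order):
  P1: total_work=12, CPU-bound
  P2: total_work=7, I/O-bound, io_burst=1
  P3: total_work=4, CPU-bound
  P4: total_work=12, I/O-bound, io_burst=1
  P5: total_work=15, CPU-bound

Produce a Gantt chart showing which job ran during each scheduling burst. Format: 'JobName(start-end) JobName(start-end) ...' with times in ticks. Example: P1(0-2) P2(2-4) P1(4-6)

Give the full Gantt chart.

Answer: P1(0-2) P2(2-3) P3(3-5) P4(5-6) P5(6-8) P2(8-9) P4(9-10) P2(10-11) P4(11-12) P2(12-13) P4(13-14) P2(14-15) P4(15-16) P2(16-17) P4(17-18) P2(18-19) P4(19-20) P4(20-21) P4(21-22) P4(22-23) P4(23-24) P4(24-25) P1(25-31) P3(31-33) P5(33-39) P1(39-43) P5(43-50)

Derivation:
t=0-2: P1@Q0 runs 2, rem=10, quantum used, demote→Q1. Q0=[P2,P3,P4,P5] Q1=[P1] Q2=[]
t=2-3: P2@Q0 runs 1, rem=6, I/O yield, promote→Q0. Q0=[P3,P4,P5,P2] Q1=[P1] Q2=[]
t=3-5: P3@Q0 runs 2, rem=2, quantum used, demote→Q1. Q0=[P4,P5,P2] Q1=[P1,P3] Q2=[]
t=5-6: P4@Q0 runs 1, rem=11, I/O yield, promote→Q0. Q0=[P5,P2,P4] Q1=[P1,P3] Q2=[]
t=6-8: P5@Q0 runs 2, rem=13, quantum used, demote→Q1. Q0=[P2,P4] Q1=[P1,P3,P5] Q2=[]
t=8-9: P2@Q0 runs 1, rem=5, I/O yield, promote→Q0. Q0=[P4,P2] Q1=[P1,P3,P5] Q2=[]
t=9-10: P4@Q0 runs 1, rem=10, I/O yield, promote→Q0. Q0=[P2,P4] Q1=[P1,P3,P5] Q2=[]
t=10-11: P2@Q0 runs 1, rem=4, I/O yield, promote→Q0. Q0=[P4,P2] Q1=[P1,P3,P5] Q2=[]
t=11-12: P4@Q0 runs 1, rem=9, I/O yield, promote→Q0. Q0=[P2,P4] Q1=[P1,P3,P5] Q2=[]
t=12-13: P2@Q0 runs 1, rem=3, I/O yield, promote→Q0. Q0=[P4,P2] Q1=[P1,P3,P5] Q2=[]
t=13-14: P4@Q0 runs 1, rem=8, I/O yield, promote→Q0. Q0=[P2,P4] Q1=[P1,P3,P5] Q2=[]
t=14-15: P2@Q0 runs 1, rem=2, I/O yield, promote→Q0. Q0=[P4,P2] Q1=[P1,P3,P5] Q2=[]
t=15-16: P4@Q0 runs 1, rem=7, I/O yield, promote→Q0. Q0=[P2,P4] Q1=[P1,P3,P5] Q2=[]
t=16-17: P2@Q0 runs 1, rem=1, I/O yield, promote→Q0. Q0=[P4,P2] Q1=[P1,P3,P5] Q2=[]
t=17-18: P4@Q0 runs 1, rem=6, I/O yield, promote→Q0. Q0=[P2,P4] Q1=[P1,P3,P5] Q2=[]
t=18-19: P2@Q0 runs 1, rem=0, completes. Q0=[P4] Q1=[P1,P3,P5] Q2=[]
t=19-20: P4@Q0 runs 1, rem=5, I/O yield, promote→Q0. Q0=[P4] Q1=[P1,P3,P5] Q2=[]
t=20-21: P4@Q0 runs 1, rem=4, I/O yield, promote→Q0. Q0=[P4] Q1=[P1,P3,P5] Q2=[]
t=21-22: P4@Q0 runs 1, rem=3, I/O yield, promote→Q0. Q0=[P4] Q1=[P1,P3,P5] Q2=[]
t=22-23: P4@Q0 runs 1, rem=2, I/O yield, promote→Q0. Q0=[P4] Q1=[P1,P3,P5] Q2=[]
t=23-24: P4@Q0 runs 1, rem=1, I/O yield, promote→Q0. Q0=[P4] Q1=[P1,P3,P5] Q2=[]
t=24-25: P4@Q0 runs 1, rem=0, completes. Q0=[] Q1=[P1,P3,P5] Q2=[]
t=25-31: P1@Q1 runs 6, rem=4, quantum used, demote→Q2. Q0=[] Q1=[P3,P5] Q2=[P1]
t=31-33: P3@Q1 runs 2, rem=0, completes. Q0=[] Q1=[P5] Q2=[P1]
t=33-39: P5@Q1 runs 6, rem=7, quantum used, demote→Q2. Q0=[] Q1=[] Q2=[P1,P5]
t=39-43: P1@Q2 runs 4, rem=0, completes. Q0=[] Q1=[] Q2=[P5]
t=43-50: P5@Q2 runs 7, rem=0, completes. Q0=[] Q1=[] Q2=[]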